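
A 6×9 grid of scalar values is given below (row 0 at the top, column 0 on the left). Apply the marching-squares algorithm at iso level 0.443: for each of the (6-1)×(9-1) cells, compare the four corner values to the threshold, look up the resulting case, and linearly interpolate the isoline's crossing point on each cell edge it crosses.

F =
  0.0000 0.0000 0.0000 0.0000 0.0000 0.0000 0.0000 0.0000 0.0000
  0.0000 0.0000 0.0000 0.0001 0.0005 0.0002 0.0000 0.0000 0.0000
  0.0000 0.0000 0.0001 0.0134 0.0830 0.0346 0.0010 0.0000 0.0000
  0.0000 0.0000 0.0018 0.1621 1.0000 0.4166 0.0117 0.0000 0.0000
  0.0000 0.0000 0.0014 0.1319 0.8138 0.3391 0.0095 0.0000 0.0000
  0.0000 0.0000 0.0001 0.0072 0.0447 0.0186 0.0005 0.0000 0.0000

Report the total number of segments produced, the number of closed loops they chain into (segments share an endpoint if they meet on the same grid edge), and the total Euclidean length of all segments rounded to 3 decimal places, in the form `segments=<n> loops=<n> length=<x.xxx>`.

segments=6 loops=1 length=5.699

cell (2,3): code 0100 → (2.393,4.000)–(3.000,3.335)
cell (2,4): code 1000 → (3.000,4.955)–(2.393,4.000)
cell (3,3): code 0110 → (3.000,3.335)–(4.000,3.456)
cell (3,4): code 1001 → (4.000,4.781)–(3.000,4.955)
cell (4,3): code 0010 → (4.000,3.456)–(4.482,4.000)
cell (4,4): code 0001 → (4.482,4.000)–(4.000,4.781)
total: 6 segments, chained into 1 closed loop(s), length Σ = 5.698977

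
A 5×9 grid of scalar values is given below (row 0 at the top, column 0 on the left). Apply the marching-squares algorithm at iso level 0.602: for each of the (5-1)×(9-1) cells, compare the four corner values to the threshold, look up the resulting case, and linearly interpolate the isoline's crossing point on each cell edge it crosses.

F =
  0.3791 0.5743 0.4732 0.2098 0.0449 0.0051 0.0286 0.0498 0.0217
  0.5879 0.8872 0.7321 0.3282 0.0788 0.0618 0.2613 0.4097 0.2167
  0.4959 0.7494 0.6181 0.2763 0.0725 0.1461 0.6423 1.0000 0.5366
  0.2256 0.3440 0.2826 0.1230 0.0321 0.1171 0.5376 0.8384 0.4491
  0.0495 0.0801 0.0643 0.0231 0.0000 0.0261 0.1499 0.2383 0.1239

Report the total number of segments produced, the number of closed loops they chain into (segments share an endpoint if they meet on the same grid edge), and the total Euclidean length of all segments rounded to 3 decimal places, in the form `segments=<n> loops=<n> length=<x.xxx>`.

segments=16 loops=2 length=12.956

cell (0,0): code 0100 → (0.089,1.000)–(1.000,0.047)
cell (0,1): code 1100 → (0.497,2.000)–(0.089,1.000)
cell (0,2): code 1000 → (1.000,2.322)–(0.497,2.000)
cell (1,0): code 0110 → (1.000,0.047)–(2.000,0.419)
cell (1,2): code 1001 → (2.000,2.047)–(1.000,2.322)
cell (1,5): code 0100 → (1.894,6.000)–(2.000,5.919)
cell (1,6): code 1100 → (1.326,7.000)–(1.894,6.000)
cell (1,7): code 1000 → (2.000,7.859)–(1.326,7.000)
cell (2,0): code 0010 → (2.000,0.419)–(2.364,1.000)
cell (2,1): code 0011 → (2.364,1.000)–(2.048,2.000)
cell (2,2): code 0001 → (2.048,2.000)–(2.000,2.047)
cell (2,5): code 0010 → (2.000,5.919)–(2.385,6.000)
cell (2,6): code 0111 → (2.385,6.000)–(3.000,6.214)
cell (2,7): code 1001 → (3.000,7.607)–(2.000,7.859)
cell (3,6): code 0010 → (3.000,6.214)–(3.394,7.000)
cell (3,7): code 0001 → (3.394,7.000)–(3.000,7.607)
total: 16 segments, chained into 2 closed loop(s), length Σ = 12.955748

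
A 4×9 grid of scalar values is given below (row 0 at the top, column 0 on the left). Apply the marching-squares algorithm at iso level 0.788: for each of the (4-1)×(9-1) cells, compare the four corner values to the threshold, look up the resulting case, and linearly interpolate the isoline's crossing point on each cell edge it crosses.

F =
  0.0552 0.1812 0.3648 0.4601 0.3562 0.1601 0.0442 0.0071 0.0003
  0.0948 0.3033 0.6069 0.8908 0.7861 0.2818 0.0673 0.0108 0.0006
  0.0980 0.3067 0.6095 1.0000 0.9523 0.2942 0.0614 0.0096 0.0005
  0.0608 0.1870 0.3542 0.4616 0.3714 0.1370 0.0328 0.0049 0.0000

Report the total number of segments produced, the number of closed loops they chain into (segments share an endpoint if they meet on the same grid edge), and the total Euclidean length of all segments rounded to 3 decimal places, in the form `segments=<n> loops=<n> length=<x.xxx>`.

cell (0,2): code 0100 → (0.761,3.000)–(1.000,2.638)
cell (0,3): code 1000 → (1.000,3.982)–(0.761,3.000)
cell (1,2): code 0110 → (1.000,2.638)–(2.000,2.457)
cell (1,3): code 1101 → (1.011,4.000)–(1.000,3.982)
cell (1,4): code 1000 → (2.000,4.250)–(1.011,4.000)
cell (2,2): code 0010 → (2.000,2.457)–(2.394,3.000)
cell (2,3): code 0011 → (2.394,3.000)–(2.283,4.000)
cell (2,4): code 0001 → (2.283,4.000)–(2.000,4.250)
total: 8 segments, chained into 1 closed loop(s), length Σ = 5.555451

segments=8 loops=1 length=5.555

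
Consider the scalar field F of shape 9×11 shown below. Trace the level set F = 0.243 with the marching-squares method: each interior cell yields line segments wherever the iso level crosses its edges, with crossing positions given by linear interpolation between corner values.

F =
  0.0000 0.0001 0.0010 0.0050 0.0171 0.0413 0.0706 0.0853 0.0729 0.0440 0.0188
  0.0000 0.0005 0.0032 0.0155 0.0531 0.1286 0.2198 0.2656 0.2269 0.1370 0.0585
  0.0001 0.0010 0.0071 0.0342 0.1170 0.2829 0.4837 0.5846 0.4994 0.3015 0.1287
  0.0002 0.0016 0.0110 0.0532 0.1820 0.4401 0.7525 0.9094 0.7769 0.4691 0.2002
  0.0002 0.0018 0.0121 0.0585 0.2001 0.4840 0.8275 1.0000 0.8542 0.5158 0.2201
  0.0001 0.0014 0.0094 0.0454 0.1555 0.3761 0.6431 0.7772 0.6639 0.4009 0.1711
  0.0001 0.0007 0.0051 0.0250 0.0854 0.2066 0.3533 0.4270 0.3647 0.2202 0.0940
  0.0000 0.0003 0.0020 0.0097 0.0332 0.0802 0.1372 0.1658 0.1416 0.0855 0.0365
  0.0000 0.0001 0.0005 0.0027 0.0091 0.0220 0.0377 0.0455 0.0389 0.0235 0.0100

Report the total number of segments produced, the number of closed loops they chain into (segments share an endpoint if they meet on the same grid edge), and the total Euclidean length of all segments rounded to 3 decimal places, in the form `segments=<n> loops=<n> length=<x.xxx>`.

segments=22 loops=1 length=18.125

cell (0,6): code 0100 → (0.875,7.000)–(1.000,6.507)
cell (0,7): code 1000 → (1.000,7.584)–(0.875,7.000)
cell (1,4): code 0100 → (1.741,5.000)–(2.000,4.759)
cell (1,5): code 1100 → (1.088,6.000)–(1.741,5.000)
cell (1,6): code 1110 → (1.000,6.507)–(1.088,6.000)
cell (1,7): code 1101 → (1.059,8.000)–(1.000,7.584)
cell (1,8): code 1100 → (1.644,9.000)–(1.059,8.000)
cell (1,9): code 1000 → (2.000,9.339)–(1.644,9.000)
cell (2,4): code 0110 → (2.000,4.759)–(3.000,4.236)
cell (2,9): code 1001 → (3.000,9.841)–(2.000,9.339)
cell (3,4): code 0110 → (3.000,4.236)–(4.000,4.151)
cell (3,9): code 1001 → (4.000,9.923)–(3.000,9.841)
cell (4,4): code 0110 → (4.000,4.151)–(5.000,4.397)
cell (4,9): code 1001 → (5.000,9.687)–(4.000,9.923)
cell (5,4): code 0010 → (5.000,4.397)–(5.785,5.000)
cell (5,5): code 0111 → (5.785,5.000)–(6.000,5.248)
cell (5,8): code 1011 → (6.000,8.842)–(5.874,9.000)
cell (5,9): code 0001 → (5.874,9.000)–(5.000,9.687)
cell (6,5): code 0010 → (6.000,5.248)–(6.510,6.000)
cell (6,6): code 0011 → (6.510,6.000)–(6.704,7.000)
cell (6,7): code 0011 → (6.704,7.000)–(6.545,8.000)
cell (6,8): code 0001 → (6.545,8.000)–(6.000,8.842)
total: 22 segments, chained into 1 closed loop(s), length Σ = 18.125274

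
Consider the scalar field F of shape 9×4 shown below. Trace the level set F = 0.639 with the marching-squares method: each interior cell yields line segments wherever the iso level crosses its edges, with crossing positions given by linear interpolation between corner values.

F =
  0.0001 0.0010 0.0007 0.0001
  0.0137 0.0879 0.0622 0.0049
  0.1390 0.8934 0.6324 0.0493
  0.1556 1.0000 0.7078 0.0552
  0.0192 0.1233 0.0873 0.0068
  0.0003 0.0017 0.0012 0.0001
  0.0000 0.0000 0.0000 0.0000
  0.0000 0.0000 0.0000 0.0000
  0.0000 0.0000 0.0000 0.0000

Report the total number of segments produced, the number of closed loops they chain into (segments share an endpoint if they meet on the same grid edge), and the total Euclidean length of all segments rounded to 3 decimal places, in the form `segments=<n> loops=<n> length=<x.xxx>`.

cell (1,0): code 0100 → (1.684,1.000)–(2.000,0.663)
cell (1,1): code 1000 → (2.000,1.975)–(1.684,1.000)
cell (2,0): code 0110 → (2.000,0.663)–(3.000,0.572)
cell (2,1): code 1101 → (2.088,2.000)–(2.000,1.975)
cell (2,2): code 1000 → (3.000,2.105)–(2.088,2.000)
cell (3,0): code 0010 → (3.000,0.572)–(3.412,1.000)
cell (3,1): code 0011 → (3.412,1.000)–(3.111,2.000)
cell (3,2): code 0001 → (3.111,2.000)–(3.000,2.105)
total: 8 segments, chained into 1 closed loop(s), length Σ = 5.291206

segments=8 loops=1 length=5.291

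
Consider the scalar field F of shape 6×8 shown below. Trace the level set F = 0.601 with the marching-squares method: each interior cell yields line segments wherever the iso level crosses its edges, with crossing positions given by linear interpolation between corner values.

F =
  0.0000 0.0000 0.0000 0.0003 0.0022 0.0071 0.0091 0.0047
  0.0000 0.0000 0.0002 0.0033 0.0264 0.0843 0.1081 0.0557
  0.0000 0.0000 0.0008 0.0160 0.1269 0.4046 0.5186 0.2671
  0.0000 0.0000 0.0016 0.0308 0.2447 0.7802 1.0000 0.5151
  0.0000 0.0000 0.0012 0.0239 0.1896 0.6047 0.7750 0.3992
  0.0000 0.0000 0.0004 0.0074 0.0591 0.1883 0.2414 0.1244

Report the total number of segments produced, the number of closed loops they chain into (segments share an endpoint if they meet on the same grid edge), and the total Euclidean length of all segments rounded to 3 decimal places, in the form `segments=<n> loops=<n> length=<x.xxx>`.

segments=8 loops=1 length=6.553

cell (2,4): code 0100 → (2.523,5.000)–(3.000,4.665)
cell (2,5): code 1100 → (2.171,6.000)–(2.523,5.000)
cell (2,6): code 1000 → (3.000,6.823)–(2.171,6.000)
cell (3,4): code 0110 → (3.000,4.665)–(4.000,4.991)
cell (3,6): code 1001 → (4.000,6.463)–(3.000,6.823)
cell (4,4): code 0010 → (4.000,4.991)–(4.009,5.000)
cell (4,5): code 0011 → (4.009,5.000)–(4.326,6.000)
cell (4,6): code 0001 → (4.326,6.000)–(4.000,6.463)
total: 8 segments, chained into 1 closed loop(s), length Σ = 6.553227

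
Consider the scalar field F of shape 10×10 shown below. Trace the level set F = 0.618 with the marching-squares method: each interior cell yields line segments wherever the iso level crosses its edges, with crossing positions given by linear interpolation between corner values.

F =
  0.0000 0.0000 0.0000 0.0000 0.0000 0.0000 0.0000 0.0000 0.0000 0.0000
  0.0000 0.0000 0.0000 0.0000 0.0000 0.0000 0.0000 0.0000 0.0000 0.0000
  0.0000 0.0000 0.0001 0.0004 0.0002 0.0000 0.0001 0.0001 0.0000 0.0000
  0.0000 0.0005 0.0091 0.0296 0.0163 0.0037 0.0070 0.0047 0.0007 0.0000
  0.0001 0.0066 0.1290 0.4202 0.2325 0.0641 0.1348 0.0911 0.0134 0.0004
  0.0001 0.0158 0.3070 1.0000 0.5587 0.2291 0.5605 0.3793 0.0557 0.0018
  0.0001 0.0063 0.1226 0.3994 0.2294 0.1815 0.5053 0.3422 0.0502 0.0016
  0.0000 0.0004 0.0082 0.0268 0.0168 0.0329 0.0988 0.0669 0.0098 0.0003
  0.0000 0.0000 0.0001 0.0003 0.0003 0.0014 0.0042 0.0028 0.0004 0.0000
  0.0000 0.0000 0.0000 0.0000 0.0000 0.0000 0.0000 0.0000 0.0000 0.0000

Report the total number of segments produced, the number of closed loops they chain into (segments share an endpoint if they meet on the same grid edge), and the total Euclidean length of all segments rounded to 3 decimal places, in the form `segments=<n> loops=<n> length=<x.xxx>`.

cell (4,2): code 0100 → (4.341,3.000)–(5.000,2.449)
cell (4,3): code 1000 → (5.000,3.866)–(4.341,3.000)
cell (5,2): code 0010 → (5.000,2.449)–(5.636,3.000)
cell (5,3): code 0001 → (5.636,3.000)–(5.000,3.866)
total: 4 segments, chained into 1 closed loop(s), length Σ = 3.862691

segments=4 loops=1 length=3.863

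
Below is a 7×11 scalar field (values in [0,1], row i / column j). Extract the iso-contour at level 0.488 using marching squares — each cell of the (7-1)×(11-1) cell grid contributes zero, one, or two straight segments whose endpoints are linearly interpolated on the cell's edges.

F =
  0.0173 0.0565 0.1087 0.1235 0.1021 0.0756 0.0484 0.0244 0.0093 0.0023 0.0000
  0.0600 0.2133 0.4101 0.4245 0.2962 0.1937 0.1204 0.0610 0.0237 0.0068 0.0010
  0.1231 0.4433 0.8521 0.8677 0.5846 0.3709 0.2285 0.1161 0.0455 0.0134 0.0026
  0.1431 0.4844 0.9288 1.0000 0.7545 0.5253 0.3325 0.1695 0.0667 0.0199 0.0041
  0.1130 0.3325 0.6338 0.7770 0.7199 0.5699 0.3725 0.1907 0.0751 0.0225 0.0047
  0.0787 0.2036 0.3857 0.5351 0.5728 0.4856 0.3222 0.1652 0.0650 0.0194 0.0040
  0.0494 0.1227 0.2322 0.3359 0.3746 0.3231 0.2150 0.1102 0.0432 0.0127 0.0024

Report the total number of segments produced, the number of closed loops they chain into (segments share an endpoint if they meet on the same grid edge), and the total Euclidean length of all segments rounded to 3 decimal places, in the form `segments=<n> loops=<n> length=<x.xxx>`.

cell (1,1): code 0100 → (1.176,2.000)–(2.000,1.109)
cell (1,2): code 1100 → (1.143,3.000)–(1.176,2.000)
cell (1,3): code 1100 → (1.665,4.000)–(1.143,3.000)
cell (1,4): code 1000 → (2.000,4.452)–(1.665,4.000)
cell (2,1): code 0110 → (2.000,1.109)–(3.000,1.008)
cell (2,4): code 1101 → (2.758,5.000)–(2.000,4.452)
cell (2,5): code 1000 → (3.000,5.193)–(2.758,5.000)
cell (3,1): code 0110 → (3.000,1.008)–(4.000,1.516)
cell (3,5): code 1001 → (4.000,5.415)–(3.000,5.193)
cell (4,1): code 0010 → (4.000,1.516)–(4.588,2.000)
cell (4,2): code 0111 → (4.588,2.000)–(5.000,2.685)
cell (4,4): code 1011 → (5.000,4.972)–(4.972,5.000)
cell (4,5): code 0001 → (4.972,5.000)–(4.000,5.415)
cell (5,2): code 0010 → (5.000,2.685)–(5.236,3.000)
cell (5,3): code 0011 → (5.236,3.000)–(5.428,4.000)
cell (5,4): code 0001 → (5.428,4.000)–(5.000,4.972)
total: 16 segments, chained into 1 closed loop(s), length Σ = 13.431652

segments=16 loops=1 length=13.432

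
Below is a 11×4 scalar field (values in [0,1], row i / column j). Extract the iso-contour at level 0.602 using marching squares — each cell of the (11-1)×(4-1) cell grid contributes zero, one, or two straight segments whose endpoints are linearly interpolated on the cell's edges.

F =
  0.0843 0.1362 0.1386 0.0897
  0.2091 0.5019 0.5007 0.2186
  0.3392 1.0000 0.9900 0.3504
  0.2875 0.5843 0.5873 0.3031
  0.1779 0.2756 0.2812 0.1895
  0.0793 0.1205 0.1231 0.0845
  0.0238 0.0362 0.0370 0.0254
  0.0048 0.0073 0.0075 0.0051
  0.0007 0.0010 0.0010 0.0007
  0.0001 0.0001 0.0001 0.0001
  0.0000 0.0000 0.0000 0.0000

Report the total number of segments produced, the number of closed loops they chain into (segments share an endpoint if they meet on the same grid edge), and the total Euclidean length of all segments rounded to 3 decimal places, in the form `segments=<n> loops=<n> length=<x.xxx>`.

segments=6 loops=1 length=6.269

cell (1,0): code 0100 → (1.201,1.000)–(2.000,0.398)
cell (1,1): code 1100 → (1.207,2.000)–(1.201,1.000)
cell (1,2): code 1000 → (2.000,2.607)–(1.207,2.000)
cell (2,0): code 0010 → (2.000,0.398)–(2.957,1.000)
cell (2,1): code 0011 → (2.957,1.000)–(2.963,2.000)
cell (2,2): code 0001 → (2.963,2.000)–(2.000,2.607)
total: 6 segments, chained into 1 closed loop(s), length Σ = 6.268725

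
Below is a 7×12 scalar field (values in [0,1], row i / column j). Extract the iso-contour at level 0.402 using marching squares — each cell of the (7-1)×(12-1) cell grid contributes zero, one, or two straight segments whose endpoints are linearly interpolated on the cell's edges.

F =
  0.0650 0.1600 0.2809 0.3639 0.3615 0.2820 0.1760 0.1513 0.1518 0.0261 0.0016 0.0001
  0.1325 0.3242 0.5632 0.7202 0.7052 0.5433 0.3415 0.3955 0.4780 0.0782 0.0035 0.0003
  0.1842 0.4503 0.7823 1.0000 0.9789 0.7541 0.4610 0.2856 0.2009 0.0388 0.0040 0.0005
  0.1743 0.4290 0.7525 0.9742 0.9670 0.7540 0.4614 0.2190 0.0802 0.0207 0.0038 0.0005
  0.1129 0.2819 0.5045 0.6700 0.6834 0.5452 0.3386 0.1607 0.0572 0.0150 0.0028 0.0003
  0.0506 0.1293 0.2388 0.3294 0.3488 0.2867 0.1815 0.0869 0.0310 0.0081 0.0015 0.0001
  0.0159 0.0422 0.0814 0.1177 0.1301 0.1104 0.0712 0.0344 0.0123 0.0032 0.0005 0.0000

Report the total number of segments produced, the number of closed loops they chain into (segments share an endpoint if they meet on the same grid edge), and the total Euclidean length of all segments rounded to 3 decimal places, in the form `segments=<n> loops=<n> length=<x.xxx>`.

segments=24 loops=2 length=18.677

cell (0,1): code 0100 → (0.429,2.000)–(1.000,1.326)
cell (0,2): code 1100 → (0.107,3.000)–(0.429,2.000)
cell (0,3): code 1100 → (0.118,4.000)–(0.107,3.000)
cell (0,4): code 1100 → (0.459,5.000)–(0.118,4.000)
cell (0,5): code 1000 → (1.000,5.700)–(0.459,5.000)
cell (0,7): code 0100 → (0.767,8.000)–(1.000,7.079)
cell (0,8): code 1000 → (1.000,8.190)–(0.767,8.000)
cell (1,0): code 0100 → (1.617,1.000)–(2.000,0.818)
cell (1,1): code 1110 → (1.000,1.326)–(1.617,1.000)
cell (1,5): code 1101 → (1.506,6.000)–(1.000,5.700)
cell (1,6): code 1000 → (2.000,6.336)–(1.506,6.000)
cell (1,7): code 0010 → (1.000,7.079)–(1.274,8.000)
cell (1,8): code 0001 → (1.274,8.000)–(1.000,8.190)
cell (2,0): code 0110 → (2.000,0.818)–(3.000,0.894)
cell (2,6): code 1001 → (3.000,6.245)–(2.000,6.336)
cell (3,0): code 0010 → (3.000,0.894)–(3.184,1.000)
cell (3,1): code 0111 → (3.184,1.000)–(4.000,1.540)
cell (3,5): code 1011 → (4.000,5.693)–(3.484,6.000)
cell (3,6): code 0001 → (3.484,6.000)–(3.000,6.245)
cell (4,1): code 0010 → (4.000,1.540)–(4.386,2.000)
cell (4,2): code 0011 → (4.386,2.000)–(4.787,3.000)
cell (4,3): code 0011 → (4.787,3.000)–(4.841,4.000)
cell (4,4): code 0011 → (4.841,4.000)–(4.554,5.000)
cell (4,5): code 0001 → (4.554,5.000)–(4.000,5.693)
total: 24 segments, chained into 2 closed loop(s), length Σ = 18.676504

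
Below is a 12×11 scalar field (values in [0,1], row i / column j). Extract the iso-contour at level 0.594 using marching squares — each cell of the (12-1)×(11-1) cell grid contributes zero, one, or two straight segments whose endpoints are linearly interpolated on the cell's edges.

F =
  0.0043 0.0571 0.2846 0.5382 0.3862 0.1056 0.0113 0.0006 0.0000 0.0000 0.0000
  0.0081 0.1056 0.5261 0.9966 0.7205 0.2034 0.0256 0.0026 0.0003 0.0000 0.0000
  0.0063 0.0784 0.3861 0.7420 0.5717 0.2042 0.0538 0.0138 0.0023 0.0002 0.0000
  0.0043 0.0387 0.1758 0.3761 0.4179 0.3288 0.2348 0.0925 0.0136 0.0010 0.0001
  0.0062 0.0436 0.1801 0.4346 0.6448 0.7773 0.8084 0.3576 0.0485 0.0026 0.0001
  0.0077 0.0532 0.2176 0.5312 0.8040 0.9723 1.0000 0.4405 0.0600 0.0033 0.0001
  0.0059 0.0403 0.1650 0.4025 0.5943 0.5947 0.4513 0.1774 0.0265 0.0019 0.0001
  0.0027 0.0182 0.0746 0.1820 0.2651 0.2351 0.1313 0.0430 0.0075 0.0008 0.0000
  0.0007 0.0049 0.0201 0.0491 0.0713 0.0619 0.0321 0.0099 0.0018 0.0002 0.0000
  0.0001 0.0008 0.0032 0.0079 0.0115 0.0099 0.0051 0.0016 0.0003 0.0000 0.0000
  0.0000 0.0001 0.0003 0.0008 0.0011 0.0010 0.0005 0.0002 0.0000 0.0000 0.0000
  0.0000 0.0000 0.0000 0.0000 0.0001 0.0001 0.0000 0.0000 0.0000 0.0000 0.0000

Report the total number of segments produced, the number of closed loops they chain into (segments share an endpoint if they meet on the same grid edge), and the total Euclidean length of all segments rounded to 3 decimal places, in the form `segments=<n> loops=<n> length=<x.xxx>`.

cell (0,2): code 0100 → (0.122,3.000)–(1.000,2.144)
cell (0,3): code 1100 → (0.622,4.000)–(0.122,3.000)
cell (0,4): code 1000 → (1.000,4.245)–(0.622,4.000)
cell (1,2): code 0110 → (1.000,2.144)–(2.000,2.584)
cell (1,3): code 1011 → (2.000,3.869)–(1.850,4.000)
cell (1,4): code 0001 → (1.850,4.000)–(1.000,4.245)
cell (2,2): code 0010 → (2.000,2.584)–(2.404,3.000)
cell (2,3): code 0001 → (2.404,3.000)–(2.000,3.869)
cell (3,3): code 0100 → (3.776,4.000)–(4.000,3.758)
cell (3,4): code 1100 → (3.591,5.000)–(3.776,4.000)
cell (3,5): code 1100 → (3.626,6.000)–(3.591,5.000)
cell (3,6): code 1000 → (4.000,6.476)–(3.626,6.000)
cell (4,3): code 0110 → (4.000,3.758)–(5.000,3.230)
cell (4,6): code 1001 → (5.000,6.726)–(4.000,6.476)
cell (5,3): code 0110 → (5.000,3.230)–(6.000,3.998)
cell (5,5): code 1011 → (6.000,5.005)–(5.740,6.000)
cell (5,6): code 0001 → (5.740,6.000)–(5.000,6.726)
cell (6,3): code 0010 → (6.000,3.998)–(6.001,4.000)
cell (6,4): code 0011 → (6.001,4.000)–(6.002,5.000)
cell (6,5): code 0001 → (6.002,5.000)–(6.000,5.005)
total: 20 segments, chained into 2 closed loop(s), length Σ = 15.956119

segments=20 loops=2 length=15.956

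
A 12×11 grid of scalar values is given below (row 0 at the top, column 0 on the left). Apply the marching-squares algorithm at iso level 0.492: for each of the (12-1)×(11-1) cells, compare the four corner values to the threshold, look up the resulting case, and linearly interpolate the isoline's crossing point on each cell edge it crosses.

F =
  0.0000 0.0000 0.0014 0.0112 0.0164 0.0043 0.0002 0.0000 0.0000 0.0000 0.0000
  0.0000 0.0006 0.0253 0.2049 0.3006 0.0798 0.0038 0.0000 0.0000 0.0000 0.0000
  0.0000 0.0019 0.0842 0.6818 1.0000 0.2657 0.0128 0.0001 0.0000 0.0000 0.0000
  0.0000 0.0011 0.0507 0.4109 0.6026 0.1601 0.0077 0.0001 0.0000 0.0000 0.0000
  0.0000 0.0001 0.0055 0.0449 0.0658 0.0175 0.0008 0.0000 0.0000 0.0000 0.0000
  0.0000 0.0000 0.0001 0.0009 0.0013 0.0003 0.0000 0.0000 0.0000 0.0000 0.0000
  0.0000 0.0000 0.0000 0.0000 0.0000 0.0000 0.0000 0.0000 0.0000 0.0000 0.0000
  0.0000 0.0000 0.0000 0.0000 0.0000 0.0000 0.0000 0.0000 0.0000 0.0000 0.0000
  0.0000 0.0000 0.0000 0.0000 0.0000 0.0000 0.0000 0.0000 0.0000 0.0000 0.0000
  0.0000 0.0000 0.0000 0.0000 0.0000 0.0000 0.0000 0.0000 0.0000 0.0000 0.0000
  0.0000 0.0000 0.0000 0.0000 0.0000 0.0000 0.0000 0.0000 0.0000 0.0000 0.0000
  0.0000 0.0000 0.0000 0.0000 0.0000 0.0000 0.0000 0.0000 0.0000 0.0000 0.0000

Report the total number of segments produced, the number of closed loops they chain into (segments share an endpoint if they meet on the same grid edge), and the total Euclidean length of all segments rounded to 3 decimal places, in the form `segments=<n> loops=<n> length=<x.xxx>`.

segments=8 loops=1 length=5.882

cell (1,2): code 0100 → (1.602,3.000)–(2.000,2.682)
cell (1,3): code 1100 → (1.274,4.000)–(1.602,3.000)
cell (1,4): code 1000 → (2.000,4.692)–(1.274,4.000)
cell (2,2): code 0010 → (2.000,2.682)–(2.701,3.000)
cell (2,3): code 0111 → (2.701,3.000)–(3.000,3.423)
cell (2,4): code 1001 → (3.000,4.250)–(2.000,4.692)
cell (3,3): code 0010 → (3.000,3.423)–(3.206,4.000)
cell (3,4): code 0001 → (3.206,4.000)–(3.000,4.250)
total: 8 segments, chained into 1 closed loop(s), length Σ = 5.882133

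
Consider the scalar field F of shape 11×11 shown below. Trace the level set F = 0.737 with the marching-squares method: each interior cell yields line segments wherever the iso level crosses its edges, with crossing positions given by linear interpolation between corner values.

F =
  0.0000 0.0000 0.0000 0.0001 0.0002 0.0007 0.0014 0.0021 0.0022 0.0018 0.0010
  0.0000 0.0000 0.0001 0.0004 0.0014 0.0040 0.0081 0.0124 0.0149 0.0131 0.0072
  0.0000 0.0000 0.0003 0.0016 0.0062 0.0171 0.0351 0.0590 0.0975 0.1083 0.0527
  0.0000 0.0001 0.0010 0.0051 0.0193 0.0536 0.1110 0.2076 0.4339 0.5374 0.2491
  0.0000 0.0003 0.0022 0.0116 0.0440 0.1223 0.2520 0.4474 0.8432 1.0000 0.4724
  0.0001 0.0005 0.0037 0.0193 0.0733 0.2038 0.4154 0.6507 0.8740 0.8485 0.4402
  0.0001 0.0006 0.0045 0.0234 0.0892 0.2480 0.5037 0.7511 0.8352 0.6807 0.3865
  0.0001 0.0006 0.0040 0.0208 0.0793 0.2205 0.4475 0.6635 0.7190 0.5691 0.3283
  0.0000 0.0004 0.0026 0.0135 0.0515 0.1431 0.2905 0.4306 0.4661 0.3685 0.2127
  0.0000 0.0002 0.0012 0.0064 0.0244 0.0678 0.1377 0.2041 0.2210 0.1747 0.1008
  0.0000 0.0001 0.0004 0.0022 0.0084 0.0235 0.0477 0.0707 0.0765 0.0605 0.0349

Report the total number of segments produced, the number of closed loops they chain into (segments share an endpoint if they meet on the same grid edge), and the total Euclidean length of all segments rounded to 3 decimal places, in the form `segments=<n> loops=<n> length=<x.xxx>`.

segments=12 loops=1 length=9.007

cell (3,7): code 0100 → (3.741,8.000)–(4.000,7.732)
cell (3,8): code 1100 → (3.431,9.000)–(3.741,8.000)
cell (3,9): code 1000 → (4.000,9.498)–(3.431,9.000)
cell (4,7): code 0110 → (4.000,7.732)–(5.000,7.386)
cell (4,9): code 1001 → (5.000,9.273)–(4.000,9.498)
cell (5,6): code 0100 → (5.860,7.000)–(6.000,6.943)
cell (5,7): code 1110 → (5.000,7.386)–(5.860,7.000)
cell (5,8): code 1011 → (6.000,8.636)–(5.664,9.000)
cell (5,9): code 0001 → (5.664,9.000)–(5.000,9.273)
cell (6,6): code 0010 → (6.000,6.943)–(6.161,7.000)
cell (6,7): code 0011 → (6.161,7.000)–(6.845,8.000)
cell (6,8): code 0001 → (6.845,8.000)–(6.000,8.636)
total: 12 segments, chained into 1 closed loop(s), length Σ = 9.006604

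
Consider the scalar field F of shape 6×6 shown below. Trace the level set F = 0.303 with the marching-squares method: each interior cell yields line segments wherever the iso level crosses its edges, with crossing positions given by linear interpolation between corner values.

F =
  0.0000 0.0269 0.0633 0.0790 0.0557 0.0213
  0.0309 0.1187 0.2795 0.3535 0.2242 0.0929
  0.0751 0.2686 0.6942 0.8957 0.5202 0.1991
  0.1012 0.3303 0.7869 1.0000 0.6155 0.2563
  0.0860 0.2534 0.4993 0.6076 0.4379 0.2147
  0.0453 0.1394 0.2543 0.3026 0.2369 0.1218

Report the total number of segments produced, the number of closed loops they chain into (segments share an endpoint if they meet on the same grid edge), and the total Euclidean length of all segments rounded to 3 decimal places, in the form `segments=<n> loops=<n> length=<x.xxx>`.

segments=16 loops=1 length=12.672

cell (0,2): code 0100 → (0.816,3.000)–(1.000,2.318)
cell (0,3): code 1000 → (1.000,3.391)–(0.816,3.000)
cell (1,1): code 0100 → (1.057,2.000)–(2.000,1.081)
cell (1,2): code 1110 → (1.000,2.318)–(1.057,2.000)
cell (1,3): code 1101 → (1.266,4.000)–(1.000,3.391)
cell (1,4): code 1000 → (2.000,4.676)–(1.266,4.000)
cell (2,0): code 0100 → (2.558,1.000)–(3.000,0.881)
cell (2,1): code 1110 → (2.000,1.081)–(2.558,1.000)
cell (2,4): code 1001 → (3.000,4.870)–(2.000,4.676)
cell (3,0): code 0010 → (3.000,0.881)–(3.355,1.000)
cell (3,1): code 0111 → (3.355,1.000)–(4.000,1.202)
cell (3,4): code 1001 → (4.000,4.604)–(3.000,4.870)
cell (4,1): code 0010 → (4.000,1.202)–(4.801,2.000)
cell (4,2): code 0011 → (4.801,2.000)–(4.999,3.000)
cell (4,3): code 0011 → (4.999,3.000)–(4.671,4.000)
cell (4,4): code 0001 → (4.671,4.000)–(4.000,4.604)
total: 16 segments, chained into 1 closed loop(s), length Σ = 12.672125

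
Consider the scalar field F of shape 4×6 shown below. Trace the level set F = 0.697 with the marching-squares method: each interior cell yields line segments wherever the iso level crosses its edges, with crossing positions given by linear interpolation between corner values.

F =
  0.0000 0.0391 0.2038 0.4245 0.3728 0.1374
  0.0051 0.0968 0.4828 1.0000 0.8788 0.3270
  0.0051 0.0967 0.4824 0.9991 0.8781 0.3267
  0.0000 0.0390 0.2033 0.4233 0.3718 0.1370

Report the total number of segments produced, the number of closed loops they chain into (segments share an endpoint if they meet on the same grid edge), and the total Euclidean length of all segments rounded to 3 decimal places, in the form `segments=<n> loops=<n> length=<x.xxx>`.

segments=8 loops=1 length=6.574

cell (0,2): code 0100 → (0.474,3.000)–(1.000,2.414)
cell (0,3): code 1100 → (0.641,4.000)–(0.474,3.000)
cell (0,4): code 1000 → (1.000,4.329)–(0.641,4.000)
cell (1,2): code 0110 → (1.000,2.414)–(2.000,2.415)
cell (1,4): code 1001 → (2.000,4.328)–(1.000,4.329)
cell (2,2): code 0010 → (2.000,2.415)–(2.525,3.000)
cell (2,3): code 0011 → (2.525,3.000)–(2.358,4.000)
cell (2,4): code 0001 → (2.358,4.000)–(2.000,4.328)
total: 8 segments, chained into 1 closed loop(s), length Σ = 6.574046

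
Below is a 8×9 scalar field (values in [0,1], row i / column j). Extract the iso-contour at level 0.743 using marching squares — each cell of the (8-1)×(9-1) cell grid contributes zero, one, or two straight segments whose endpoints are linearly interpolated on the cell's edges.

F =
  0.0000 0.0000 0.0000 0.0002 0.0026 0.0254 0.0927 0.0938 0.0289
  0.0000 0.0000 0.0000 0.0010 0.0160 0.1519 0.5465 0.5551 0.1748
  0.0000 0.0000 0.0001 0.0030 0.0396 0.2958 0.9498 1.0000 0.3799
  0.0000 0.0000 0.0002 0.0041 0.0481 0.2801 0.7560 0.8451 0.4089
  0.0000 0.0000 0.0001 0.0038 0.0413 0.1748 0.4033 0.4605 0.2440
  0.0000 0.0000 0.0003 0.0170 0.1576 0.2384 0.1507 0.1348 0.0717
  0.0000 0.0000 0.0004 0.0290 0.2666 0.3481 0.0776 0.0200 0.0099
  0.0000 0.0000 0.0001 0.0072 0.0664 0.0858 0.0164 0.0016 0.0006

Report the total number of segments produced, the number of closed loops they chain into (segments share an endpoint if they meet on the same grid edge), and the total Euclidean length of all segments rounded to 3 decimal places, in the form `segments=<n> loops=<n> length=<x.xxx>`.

segments=8 loops=1 length=5.798

cell (1,5): code 0100 → (1.487,6.000)–(2.000,5.684)
cell (1,6): code 1100 → (1.422,7.000)–(1.487,6.000)
cell (1,7): code 1000 → (2.000,7.414)–(1.422,7.000)
cell (2,5): code 0110 → (2.000,5.684)–(3.000,5.973)
cell (2,7): code 1001 → (3.000,7.234)–(2.000,7.414)
cell (3,5): code 0010 → (3.000,5.973)–(3.037,6.000)
cell (3,6): code 0011 → (3.037,6.000)–(3.265,7.000)
cell (3,7): code 0001 → (3.265,7.000)–(3.000,7.234)
total: 8 segments, chained into 1 closed loop(s), length Σ = 5.798118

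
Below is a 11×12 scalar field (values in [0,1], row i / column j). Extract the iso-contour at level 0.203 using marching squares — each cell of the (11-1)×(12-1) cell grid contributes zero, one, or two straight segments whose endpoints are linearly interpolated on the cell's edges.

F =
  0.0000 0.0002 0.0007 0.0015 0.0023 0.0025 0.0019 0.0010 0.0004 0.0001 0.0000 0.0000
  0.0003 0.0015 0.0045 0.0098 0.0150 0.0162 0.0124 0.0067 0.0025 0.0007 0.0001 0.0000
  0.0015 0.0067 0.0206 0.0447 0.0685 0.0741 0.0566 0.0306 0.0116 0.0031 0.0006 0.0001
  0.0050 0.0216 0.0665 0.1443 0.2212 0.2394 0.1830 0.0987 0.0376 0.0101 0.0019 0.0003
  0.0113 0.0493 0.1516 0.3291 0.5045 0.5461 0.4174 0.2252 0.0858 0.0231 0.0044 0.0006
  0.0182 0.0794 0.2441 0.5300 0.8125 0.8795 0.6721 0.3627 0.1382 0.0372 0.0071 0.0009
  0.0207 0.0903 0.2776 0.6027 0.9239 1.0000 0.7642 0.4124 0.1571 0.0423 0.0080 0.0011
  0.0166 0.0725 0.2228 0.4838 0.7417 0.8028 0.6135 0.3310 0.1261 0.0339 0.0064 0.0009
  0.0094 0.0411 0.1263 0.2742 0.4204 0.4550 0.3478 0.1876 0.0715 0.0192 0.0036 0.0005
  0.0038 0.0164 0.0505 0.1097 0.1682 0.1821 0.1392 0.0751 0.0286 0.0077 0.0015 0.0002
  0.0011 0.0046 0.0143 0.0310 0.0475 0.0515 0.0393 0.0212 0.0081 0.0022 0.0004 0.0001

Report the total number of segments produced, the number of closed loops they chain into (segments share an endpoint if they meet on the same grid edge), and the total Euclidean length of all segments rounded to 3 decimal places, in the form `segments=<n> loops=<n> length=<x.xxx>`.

cell (2,3): code 0100 → (2.881,4.000)–(3.000,3.763)
cell (2,4): code 1100 → (2.780,5.000)–(2.881,4.000)
cell (2,5): code 1000 → (3.000,5.645)–(2.780,5.000)
cell (3,2): code 0100 → (3.318,3.000)–(4.000,2.290)
cell (3,3): code 1110 → (3.000,3.763)–(3.318,3.000)
cell (3,5): code 1101 → (3.085,6.000)–(3.000,5.645)
cell (3,6): code 1100 → (3.825,7.000)–(3.085,6.000)
cell (3,7): code 1000 → (4.000,7.159)–(3.825,7.000)
cell (4,1): code 0100 → (4.556,2.000)–(5.000,1.750)
cell (4,2): code 1110 → (4.000,2.290)–(4.556,2.000)
cell (4,7): code 1001 → (5.000,7.711)–(4.000,7.159)
cell (5,1): code 0110 → (5.000,1.750)–(6.000,1.602)
cell (5,7): code 1001 → (6.000,7.820)–(5.000,7.711)
cell (6,1): code 0110 → (6.000,1.602)–(7.000,1.868)
cell (6,7): code 1001 → (7.000,7.625)–(6.000,7.820)
cell (7,1): code 0010 → (7.000,1.868)–(7.205,2.000)
cell (7,2): code 0111 → (7.205,2.000)–(8.000,2.519)
cell (7,6): code 1011 → (8.000,6.904)–(7.893,7.000)
cell (7,7): code 0001 → (7.893,7.000)–(7.000,7.625)
cell (8,2): code 0010 → (8.000,2.519)–(8.433,3.000)
cell (8,3): code 0011 → (8.433,3.000)–(8.862,4.000)
cell (8,4): code 0011 → (8.862,4.000)–(8.923,5.000)
cell (8,5): code 0011 → (8.923,5.000)–(8.694,6.000)
cell (8,6): code 0001 → (8.694,6.000)–(8.000,6.904)
total: 24 segments, chained into 1 closed loop(s), length Σ = 19.287898

segments=24 loops=1 length=19.288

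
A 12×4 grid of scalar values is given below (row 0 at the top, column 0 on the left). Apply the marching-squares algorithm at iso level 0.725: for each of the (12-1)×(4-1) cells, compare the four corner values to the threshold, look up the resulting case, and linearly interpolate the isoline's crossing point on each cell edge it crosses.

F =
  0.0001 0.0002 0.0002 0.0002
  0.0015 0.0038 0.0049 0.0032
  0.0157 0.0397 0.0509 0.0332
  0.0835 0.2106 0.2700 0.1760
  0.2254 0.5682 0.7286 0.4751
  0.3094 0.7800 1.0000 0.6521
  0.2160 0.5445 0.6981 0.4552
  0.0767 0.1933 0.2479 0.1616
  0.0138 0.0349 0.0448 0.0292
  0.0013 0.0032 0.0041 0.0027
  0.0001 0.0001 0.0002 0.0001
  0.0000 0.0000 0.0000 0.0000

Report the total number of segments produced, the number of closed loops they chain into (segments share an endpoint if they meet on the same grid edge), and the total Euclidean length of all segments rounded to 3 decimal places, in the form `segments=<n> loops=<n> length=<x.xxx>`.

segments=8 loops=1 length=5.492

cell (3,1): code 0100 → (3.992,2.000)–(4.000,1.978)
cell (3,2): code 1000 → (4.000,2.014)–(3.992,2.000)
cell (4,0): code 0100 → (4.740,1.000)–(5.000,0.883)
cell (4,1): code 1110 → (4.000,1.978)–(4.740,1.000)
cell (4,2): code 1001 → (5.000,2.790)–(4.000,2.014)
cell (5,0): code 0010 → (5.000,0.883)–(5.234,1.000)
cell (5,1): code 0011 → (5.234,1.000)–(5.911,2.000)
cell (5,2): code 0001 → (5.911,2.000)–(5.000,2.790)
total: 8 segments, chained into 1 closed loop(s), length Σ = 5.491966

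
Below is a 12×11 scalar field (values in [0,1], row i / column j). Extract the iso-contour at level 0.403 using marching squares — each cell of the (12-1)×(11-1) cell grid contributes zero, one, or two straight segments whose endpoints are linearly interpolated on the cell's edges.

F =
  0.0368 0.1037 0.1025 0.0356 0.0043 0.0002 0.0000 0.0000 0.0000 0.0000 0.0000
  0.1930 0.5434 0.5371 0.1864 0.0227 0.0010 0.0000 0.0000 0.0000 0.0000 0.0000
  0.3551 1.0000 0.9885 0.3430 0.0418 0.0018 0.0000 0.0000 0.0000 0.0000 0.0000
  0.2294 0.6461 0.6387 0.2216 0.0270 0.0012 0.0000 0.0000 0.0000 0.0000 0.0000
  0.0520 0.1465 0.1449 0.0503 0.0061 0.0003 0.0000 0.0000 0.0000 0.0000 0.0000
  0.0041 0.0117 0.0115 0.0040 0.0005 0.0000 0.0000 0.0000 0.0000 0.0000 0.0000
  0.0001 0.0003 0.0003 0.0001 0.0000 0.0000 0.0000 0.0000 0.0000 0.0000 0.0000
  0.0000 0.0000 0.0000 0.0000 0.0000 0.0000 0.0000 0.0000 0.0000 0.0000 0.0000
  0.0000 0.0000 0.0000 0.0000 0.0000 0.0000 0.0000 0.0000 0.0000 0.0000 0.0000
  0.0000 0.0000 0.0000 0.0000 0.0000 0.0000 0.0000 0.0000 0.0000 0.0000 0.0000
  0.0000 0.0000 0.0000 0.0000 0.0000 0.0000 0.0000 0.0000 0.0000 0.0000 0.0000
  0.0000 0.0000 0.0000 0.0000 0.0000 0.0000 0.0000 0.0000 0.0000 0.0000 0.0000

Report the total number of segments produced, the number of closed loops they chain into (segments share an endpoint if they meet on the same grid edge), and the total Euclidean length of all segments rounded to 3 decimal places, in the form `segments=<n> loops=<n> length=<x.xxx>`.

cell (0,0): code 0100 → (0.681,1.000)–(1.000,0.599)
cell (0,1): code 1100 → (0.691,2.000)–(0.681,1.000)
cell (0,2): code 1000 → (1.000,2.382)–(0.691,2.000)
cell (1,0): code 0110 → (1.000,0.599)–(2.000,0.074)
cell (1,2): code 1001 → (2.000,2.907)–(1.000,2.382)
cell (2,0): code 0110 → (2.000,0.074)–(3.000,0.417)
cell (2,2): code 1001 → (3.000,2.565)–(2.000,2.907)
cell (3,0): code 0010 → (3.000,0.417)–(3.487,1.000)
cell (3,1): code 0011 → (3.487,1.000)–(3.477,2.000)
cell (3,2): code 0001 → (3.477,2.000)–(3.000,2.565)
total: 10 segments, chained into 1 closed loop(s), length Σ = 8.875749

segments=10 loops=1 length=8.876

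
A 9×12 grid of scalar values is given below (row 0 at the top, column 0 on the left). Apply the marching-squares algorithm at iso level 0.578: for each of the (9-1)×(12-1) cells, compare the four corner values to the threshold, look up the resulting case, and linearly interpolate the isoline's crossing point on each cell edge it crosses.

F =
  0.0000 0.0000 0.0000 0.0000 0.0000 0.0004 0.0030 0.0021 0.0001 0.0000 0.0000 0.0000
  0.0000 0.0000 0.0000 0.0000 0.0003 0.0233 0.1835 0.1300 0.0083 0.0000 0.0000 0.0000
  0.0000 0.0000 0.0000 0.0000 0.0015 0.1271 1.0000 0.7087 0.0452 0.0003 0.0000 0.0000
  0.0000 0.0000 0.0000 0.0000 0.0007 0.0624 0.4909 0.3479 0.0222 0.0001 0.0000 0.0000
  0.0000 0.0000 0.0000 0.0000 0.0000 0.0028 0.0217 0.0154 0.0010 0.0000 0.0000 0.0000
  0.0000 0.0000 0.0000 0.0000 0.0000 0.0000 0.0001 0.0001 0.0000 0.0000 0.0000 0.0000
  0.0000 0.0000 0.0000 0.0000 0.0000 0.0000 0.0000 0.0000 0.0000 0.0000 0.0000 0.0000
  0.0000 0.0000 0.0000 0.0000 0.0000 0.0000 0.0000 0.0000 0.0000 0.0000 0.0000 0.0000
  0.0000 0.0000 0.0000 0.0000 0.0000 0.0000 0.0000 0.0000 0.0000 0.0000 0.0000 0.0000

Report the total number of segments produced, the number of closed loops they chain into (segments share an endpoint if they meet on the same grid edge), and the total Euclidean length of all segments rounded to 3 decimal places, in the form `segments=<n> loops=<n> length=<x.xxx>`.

cell (1,5): code 0100 → (1.483,6.000)–(2.000,5.517)
cell (1,6): code 1100 → (1.774,7.000)–(1.483,6.000)
cell (1,7): code 1000 → (2.000,7.197)–(1.774,7.000)
cell (2,5): code 0010 → (2.000,5.517)–(2.829,6.000)
cell (2,6): code 0011 → (2.829,6.000)–(2.362,7.000)
cell (2,7): code 0001 → (2.362,7.000)–(2.000,7.197)
total: 6 segments, chained into 1 closed loop(s), length Σ = 4.524333

segments=6 loops=1 length=4.524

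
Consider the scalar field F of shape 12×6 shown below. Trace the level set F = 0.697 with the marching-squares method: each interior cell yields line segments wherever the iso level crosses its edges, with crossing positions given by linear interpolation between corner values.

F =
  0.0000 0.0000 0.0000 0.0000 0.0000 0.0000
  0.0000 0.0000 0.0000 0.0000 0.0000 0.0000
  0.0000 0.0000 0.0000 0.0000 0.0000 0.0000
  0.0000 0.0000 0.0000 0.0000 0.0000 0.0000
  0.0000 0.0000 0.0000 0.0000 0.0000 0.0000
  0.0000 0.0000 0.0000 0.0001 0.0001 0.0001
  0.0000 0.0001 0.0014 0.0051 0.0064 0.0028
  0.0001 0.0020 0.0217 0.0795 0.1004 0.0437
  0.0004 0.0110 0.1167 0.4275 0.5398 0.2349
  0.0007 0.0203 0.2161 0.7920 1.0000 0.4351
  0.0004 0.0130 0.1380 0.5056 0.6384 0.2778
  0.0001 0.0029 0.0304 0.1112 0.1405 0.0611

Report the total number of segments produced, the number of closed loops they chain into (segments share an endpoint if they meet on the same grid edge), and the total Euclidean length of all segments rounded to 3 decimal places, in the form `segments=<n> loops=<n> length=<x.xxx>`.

segments=6 loops=1 length=4.720

cell (8,2): code 0100 → (8.739,3.000)–(9.000,2.835)
cell (8,3): code 1100 → (8.342,4.000)–(8.739,3.000)
cell (8,4): code 1000 → (9.000,4.536)–(8.342,4.000)
cell (9,2): code 0010 → (9.000,2.835)–(9.332,3.000)
cell (9,3): code 0011 → (9.332,3.000)–(9.838,4.000)
cell (9,4): code 0001 → (9.838,4.000)–(9.000,4.536)
total: 6 segments, chained into 1 closed loop(s), length Σ = 4.720103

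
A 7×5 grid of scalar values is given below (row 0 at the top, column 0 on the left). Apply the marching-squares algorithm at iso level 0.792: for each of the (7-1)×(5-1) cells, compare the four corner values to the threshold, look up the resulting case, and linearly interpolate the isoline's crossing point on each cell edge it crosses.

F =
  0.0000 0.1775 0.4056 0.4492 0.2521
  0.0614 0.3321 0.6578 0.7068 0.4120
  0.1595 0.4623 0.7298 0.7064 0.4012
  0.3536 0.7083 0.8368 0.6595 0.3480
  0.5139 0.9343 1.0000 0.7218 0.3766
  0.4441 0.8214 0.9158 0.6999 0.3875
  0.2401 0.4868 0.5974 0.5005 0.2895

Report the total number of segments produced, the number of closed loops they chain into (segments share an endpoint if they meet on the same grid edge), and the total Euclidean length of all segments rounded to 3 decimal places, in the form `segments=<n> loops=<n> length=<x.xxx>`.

segments=10 loops=1 length=7.517

cell (2,1): code 0100 → (2.581,2.000)–(3.000,1.651)
cell (2,2): code 1000 → (3.000,2.253)–(2.581,2.000)
cell (3,0): code 0100 → (3.370,1.000)–(4.000,0.662)
cell (3,1): code 1110 → (3.000,1.651)–(3.370,1.000)
cell (3,2): code 1001 → (4.000,2.748)–(3.000,2.253)
cell (4,0): code 0110 → (4.000,0.662)–(5.000,0.922)
cell (4,2): code 1001 → (5.000,2.573)–(4.000,2.748)
cell (5,0): code 0010 → (5.000,0.922)–(5.088,1.000)
cell (5,1): code 0011 → (5.088,1.000)–(5.389,2.000)
cell (5,2): code 0001 → (5.389,2.000)–(5.000,2.573)
total: 10 segments, chained into 1 closed loop(s), length Σ = 7.516832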